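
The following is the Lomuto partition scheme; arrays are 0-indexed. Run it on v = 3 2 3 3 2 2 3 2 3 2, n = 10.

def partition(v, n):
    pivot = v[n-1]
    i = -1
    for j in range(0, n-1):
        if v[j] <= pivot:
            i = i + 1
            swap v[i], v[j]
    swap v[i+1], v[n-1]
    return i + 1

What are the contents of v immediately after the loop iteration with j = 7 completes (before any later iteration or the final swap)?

pivot=2, i=-1
j=0: 3>2, skip
j=1: 2≤2, i=0, swap(0,1) ⇒ 2 3 3 3 2 2 3 2 3 2
j=2: 3>2, skip
j=3: 3>2, skip
j=4: 2≤2, i=1, swap(1,4) ⇒ 2 2 3 3 3 2 3 2 3 2
j=5: 2≤2, i=2, swap(2,5) ⇒ 2 2 2 3 3 3 3 2 3 2
j=6: 3>2, skip
j=7: 2≤2, i=3, swap(3,7) ⇒ 2 2 2 2 3 3 3 3 3 2
(after j=7) v = 2 2 2 2 3 3 3 3 3 2

2 2 2 2 3 3 3 3 3 2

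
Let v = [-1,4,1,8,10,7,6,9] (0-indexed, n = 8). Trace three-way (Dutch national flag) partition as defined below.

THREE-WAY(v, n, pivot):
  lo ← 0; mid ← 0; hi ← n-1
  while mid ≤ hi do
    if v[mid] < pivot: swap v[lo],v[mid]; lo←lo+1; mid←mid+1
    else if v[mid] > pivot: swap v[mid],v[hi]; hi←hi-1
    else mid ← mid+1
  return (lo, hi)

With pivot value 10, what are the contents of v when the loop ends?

pivot = 10; lo=0, mid=0, hi=7
v[mid]=-1<10: swap v[0],v[0]; lo=1,mid=1 → [-1,4,1,8,10,7,6,9]
v[mid]=4<10: swap v[1],v[1]; lo=2,mid=2 → [-1,4,1,8,10,7,6,9]
v[mid]=1<10: swap v[2],v[2]; lo=3,mid=3 → [-1,4,1,8,10,7,6,9]
v[mid]=8<10: swap v[3],v[3]; lo=4,mid=4 → [-1,4,1,8,10,7,6,9]
v[mid]=10=10: mid=5
v[mid]=7<10: swap v[4],v[5]; lo=5,mid=6 → [-1,4,1,8,7,10,6,9]
v[mid]=6<10: swap v[5],v[6]; lo=6,mid=7 → [-1,4,1,8,7,6,10,9]
v[mid]=9<10: swap v[6],v[7]; lo=7,mid=8 → [-1,4,1,8,7,6,9,10]
end: lo=7, hi=7; v = [-1,4,1,8,7,6,9,10]

[-1,4,1,8,7,6,9,10]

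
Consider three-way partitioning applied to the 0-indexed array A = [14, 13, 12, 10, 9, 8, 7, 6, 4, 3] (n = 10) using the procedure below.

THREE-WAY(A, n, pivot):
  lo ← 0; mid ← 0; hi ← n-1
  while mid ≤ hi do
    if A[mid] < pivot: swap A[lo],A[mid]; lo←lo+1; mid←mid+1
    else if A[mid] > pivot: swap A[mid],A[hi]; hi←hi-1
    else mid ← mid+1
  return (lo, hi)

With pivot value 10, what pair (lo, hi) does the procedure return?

lo=0 mid=0 hi=9
14>10: swap(0,9), hi=8 ⇒ [3, 13, 12, 10, 9, 8, 7, 6, 4, 14]
3<10: swap(0,0), lo=1 mid=1 ⇒ [3, 13, 12, 10, 9, 8, 7, 6, 4, 14]
13>10: swap(1,8), hi=7 ⇒ [3, 4, 12, 10, 9, 8, 7, 6, 13, 14]
4<10: swap(1,1), lo=2 mid=2 ⇒ [3, 4, 12, 10, 9, 8, 7, 6, 13, 14]
12>10: swap(2,7), hi=6 ⇒ [3, 4, 6, 10, 9, 8, 7, 12, 13, 14]
6<10: swap(2,2), lo=3 mid=3 ⇒ [3, 4, 6, 10, 9, 8, 7, 12, 13, 14]
10=10: mid=4
9<10: swap(3,4), lo=4 mid=5 ⇒ [3, 4, 6, 9, 10, 8, 7, 12, 13, 14]
8<10: swap(4,5), lo=5 mid=6 ⇒ [3, 4, 6, 9, 8, 10, 7, 12, 13, 14]
7<10: swap(5,6), lo=6 mid=7 ⇒ [3, 4, 6, 9, 8, 7, 10, 12, 13, 14]
done. lo=6 hi=6; A=[3, 4, 6, 9, 8, 7, 10, 12, 13, 14]

(6, 6)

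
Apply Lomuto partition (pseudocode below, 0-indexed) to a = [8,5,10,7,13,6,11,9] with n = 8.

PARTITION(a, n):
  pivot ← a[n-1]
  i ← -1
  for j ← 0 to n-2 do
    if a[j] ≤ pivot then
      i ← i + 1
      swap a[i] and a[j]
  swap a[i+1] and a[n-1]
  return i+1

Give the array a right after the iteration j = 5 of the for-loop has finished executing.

pivot=9, i=-1
j=0: 8≤9, i=0, swap(0,0) ⇒ [8,5,10,7,13,6,11,9]
j=1: 5≤9, i=1, swap(1,1) ⇒ [8,5,10,7,13,6,11,9]
j=2: 10>9, skip
j=3: 7≤9, i=2, swap(2,3) ⇒ [8,5,7,10,13,6,11,9]
j=4: 13>9, skip
j=5: 6≤9, i=3, swap(3,5) ⇒ [8,5,7,6,13,10,11,9]
(after j=5) a = [8,5,7,6,13,10,11,9]

[8,5,7,6,13,10,11,9]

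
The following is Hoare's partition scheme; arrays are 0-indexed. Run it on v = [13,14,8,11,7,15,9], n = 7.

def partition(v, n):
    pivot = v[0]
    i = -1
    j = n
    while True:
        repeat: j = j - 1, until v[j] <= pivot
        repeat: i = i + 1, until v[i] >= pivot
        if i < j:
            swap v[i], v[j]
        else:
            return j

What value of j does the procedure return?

3

pivot=13
j stops at 6 (9), i stops at 0 (13); swap ⇒ [9,14,8,11,7,15,13]
j stops at 4 (7), i stops at 1 (14); swap ⇒ [9,7,8,11,14,15,13]
j stops at 3, i stops at 4; i≥j ⇒ return 3. v=[9,7,8,11,14,15,13]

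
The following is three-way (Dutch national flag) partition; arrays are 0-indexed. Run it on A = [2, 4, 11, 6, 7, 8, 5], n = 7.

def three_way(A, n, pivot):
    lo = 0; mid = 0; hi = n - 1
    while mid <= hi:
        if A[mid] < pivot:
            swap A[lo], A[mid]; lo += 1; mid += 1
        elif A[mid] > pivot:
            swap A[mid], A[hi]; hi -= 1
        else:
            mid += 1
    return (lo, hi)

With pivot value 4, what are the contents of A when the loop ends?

[2, 4, 6, 7, 8, 5, 11]

pivot = 4; lo=0, mid=0, hi=6
A[mid]=2<4: swap A[0],A[0]; lo=1,mid=1 → [2, 4, 11, 6, 7, 8, 5]
A[mid]=4=4: mid=2
A[mid]=11>4: swap A[2],A[6]; hi=5 → [2, 4, 5, 6, 7, 8, 11]
A[mid]=5>4: swap A[2],A[5]; hi=4 → [2, 4, 8, 6, 7, 5, 11]
A[mid]=8>4: swap A[2],A[4]; hi=3 → [2, 4, 7, 6, 8, 5, 11]
A[mid]=7>4: swap A[2],A[3]; hi=2 → [2, 4, 6, 7, 8, 5, 11]
A[mid]=6>4: swap A[2],A[2]; hi=1 → [2, 4, 6, 7, 8, 5, 11]
end: lo=1, hi=1; A = [2, 4, 6, 7, 8, 5, 11]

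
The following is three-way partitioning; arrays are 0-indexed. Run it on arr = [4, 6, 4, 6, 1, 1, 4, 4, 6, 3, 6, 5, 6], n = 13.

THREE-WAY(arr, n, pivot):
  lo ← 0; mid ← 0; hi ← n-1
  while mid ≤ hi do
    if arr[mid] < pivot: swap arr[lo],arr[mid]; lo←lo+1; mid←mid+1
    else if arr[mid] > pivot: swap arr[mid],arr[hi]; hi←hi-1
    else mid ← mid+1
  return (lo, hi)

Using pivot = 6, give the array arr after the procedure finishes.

[4, 4, 1, 1, 4, 4, 3, 5, 6, 6, 6, 6, 6]

pivot = 6; lo=0, mid=0, hi=12
arr[mid]=4<6: swap arr[0],arr[0]; lo=1,mid=1 → [4, 6, 4, 6, 1, 1, 4, 4, 6, 3, 6, 5, 6]
arr[mid]=6=6: mid=2
arr[mid]=4<6: swap arr[1],arr[2]; lo=2,mid=3 → [4, 4, 6, 6, 1, 1, 4, 4, 6, 3, 6, 5, 6]
arr[mid]=6=6: mid=4
arr[mid]=1<6: swap arr[2],arr[4]; lo=3,mid=5 → [4, 4, 1, 6, 6, 1, 4, 4, 6, 3, 6, 5, 6]
arr[mid]=1<6: swap arr[3],arr[5]; lo=4,mid=6 → [4, 4, 1, 1, 6, 6, 4, 4, 6, 3, 6, 5, 6]
arr[mid]=4<6: swap arr[4],arr[6]; lo=5,mid=7 → [4, 4, 1, 1, 4, 6, 6, 4, 6, 3, 6, 5, 6]
arr[mid]=4<6: swap arr[5],arr[7]; lo=6,mid=8 → [4, 4, 1, 1, 4, 4, 6, 6, 6, 3, 6, 5, 6]
arr[mid]=6=6: mid=9
arr[mid]=3<6: swap arr[6],arr[9]; lo=7,mid=10 → [4, 4, 1, 1, 4, 4, 3, 6, 6, 6, 6, 5, 6]
arr[mid]=6=6: mid=11
arr[mid]=5<6: swap arr[7],arr[11]; lo=8,mid=12 → [4, 4, 1, 1, 4, 4, 3, 5, 6, 6, 6, 6, 6]
arr[mid]=6=6: mid=13
end: lo=8, hi=12; arr = [4, 4, 1, 1, 4, 4, 3, 5, 6, 6, 6, 6, 6]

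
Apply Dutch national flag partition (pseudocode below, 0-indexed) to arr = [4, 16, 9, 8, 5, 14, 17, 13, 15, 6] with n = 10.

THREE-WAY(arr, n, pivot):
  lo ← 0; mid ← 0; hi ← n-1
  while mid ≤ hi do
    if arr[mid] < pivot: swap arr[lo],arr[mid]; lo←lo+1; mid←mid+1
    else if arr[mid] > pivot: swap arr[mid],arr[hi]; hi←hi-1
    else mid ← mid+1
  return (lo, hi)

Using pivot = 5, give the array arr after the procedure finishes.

lo=0 mid=0 hi=9
4<5: swap(0,0), lo=1 mid=1 ⇒ [4, 16, 9, 8, 5, 14, 17, 13, 15, 6]
16>5: swap(1,9), hi=8 ⇒ [4, 6, 9, 8, 5, 14, 17, 13, 15, 16]
6>5: swap(1,8), hi=7 ⇒ [4, 15, 9, 8, 5, 14, 17, 13, 6, 16]
15>5: swap(1,7), hi=6 ⇒ [4, 13, 9, 8, 5, 14, 17, 15, 6, 16]
13>5: swap(1,6), hi=5 ⇒ [4, 17, 9, 8, 5, 14, 13, 15, 6, 16]
17>5: swap(1,5), hi=4 ⇒ [4, 14, 9, 8, 5, 17, 13, 15, 6, 16]
14>5: swap(1,4), hi=3 ⇒ [4, 5, 9, 8, 14, 17, 13, 15, 6, 16]
5=5: mid=2
9>5: swap(2,3), hi=2 ⇒ [4, 5, 8, 9, 14, 17, 13, 15, 6, 16]
8>5: swap(2,2), hi=1 ⇒ [4, 5, 8, 9, 14, 17, 13, 15, 6, 16]
done. lo=1 hi=1; arr=[4, 5, 8, 9, 14, 17, 13, 15, 6, 16]

[4, 5, 8, 9, 14, 17, 13, 15, 6, 16]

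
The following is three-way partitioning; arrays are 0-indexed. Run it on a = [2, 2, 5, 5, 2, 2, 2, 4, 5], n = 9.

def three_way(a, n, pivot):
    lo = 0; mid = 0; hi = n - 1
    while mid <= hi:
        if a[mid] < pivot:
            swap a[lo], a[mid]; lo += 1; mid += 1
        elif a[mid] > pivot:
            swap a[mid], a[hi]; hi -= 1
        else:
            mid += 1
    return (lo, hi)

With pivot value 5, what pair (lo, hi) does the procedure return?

(6, 8)

lo=0 mid=0 hi=8
2<5: swap(0,0), lo=1 mid=1 ⇒ [2, 2, 5, 5, 2, 2, 2, 4, 5]
2<5: swap(1,1), lo=2 mid=2 ⇒ [2, 2, 5, 5, 2, 2, 2, 4, 5]
5=5: mid=3
5=5: mid=4
2<5: swap(2,4), lo=3 mid=5 ⇒ [2, 2, 2, 5, 5, 2, 2, 4, 5]
2<5: swap(3,5), lo=4 mid=6 ⇒ [2, 2, 2, 2, 5, 5, 2, 4, 5]
2<5: swap(4,6), lo=5 mid=7 ⇒ [2, 2, 2, 2, 2, 5, 5, 4, 5]
4<5: swap(5,7), lo=6 mid=8 ⇒ [2, 2, 2, 2, 2, 4, 5, 5, 5]
5=5: mid=9
done. lo=6 hi=8; a=[2, 2, 2, 2, 2, 4, 5, 5, 5]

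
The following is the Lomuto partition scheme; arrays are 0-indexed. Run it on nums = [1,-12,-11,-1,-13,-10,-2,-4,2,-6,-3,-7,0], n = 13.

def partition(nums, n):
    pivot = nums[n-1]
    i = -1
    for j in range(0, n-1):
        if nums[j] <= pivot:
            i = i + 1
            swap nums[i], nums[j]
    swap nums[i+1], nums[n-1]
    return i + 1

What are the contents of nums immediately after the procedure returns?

[-12,-11,-1,-13,-10,-2,-4,-6,-3,-7,0,1,2]

pivot = nums[12] = 0; i = -1
j=0: nums[0]=1 > 0 → no swap
j=1: nums[1]=-12 ≤ 0 → i=0, swap nums[0],nums[1] → [-12,1,-11,-1,-13,-10,-2,-4,2,-6,-3,-7,0]
j=2: nums[2]=-11 ≤ 0 → i=1, swap nums[1],nums[2] → [-12,-11,1,-1,-13,-10,-2,-4,2,-6,-3,-7,0]
j=3: nums[3]=-1 ≤ 0 → i=2, swap nums[2],nums[3] → [-12,-11,-1,1,-13,-10,-2,-4,2,-6,-3,-7,0]
j=4: nums[4]=-13 ≤ 0 → i=3, swap nums[3],nums[4] → [-12,-11,-1,-13,1,-10,-2,-4,2,-6,-3,-7,0]
j=5: nums[5]=-10 ≤ 0 → i=4, swap nums[4],nums[5] → [-12,-11,-1,-13,-10,1,-2,-4,2,-6,-3,-7,0]
j=6: nums[6]=-2 ≤ 0 → i=5, swap nums[5],nums[6] → [-12,-11,-1,-13,-10,-2,1,-4,2,-6,-3,-7,0]
j=7: nums[7]=-4 ≤ 0 → i=6, swap nums[6],nums[7] → [-12,-11,-1,-13,-10,-2,-4,1,2,-6,-3,-7,0]
j=8: nums[8]=2 > 0 → no swap
j=9: nums[9]=-6 ≤ 0 → i=7, swap nums[7],nums[9] → [-12,-11,-1,-13,-10,-2,-4,-6,2,1,-3,-7,0]
j=10: nums[10]=-3 ≤ 0 → i=8, swap nums[8],nums[10] → [-12,-11,-1,-13,-10,-2,-4,-6,-3,1,2,-7,0]
j=11: nums[11]=-7 ≤ 0 → i=9, swap nums[9],nums[11] → [-12,-11,-1,-13,-10,-2,-4,-6,-3,-7,2,1,0]
final swap nums[10],nums[12] → [-12,-11,-1,-13,-10,-2,-4,-6,-3,-7,0,1,2]; return 10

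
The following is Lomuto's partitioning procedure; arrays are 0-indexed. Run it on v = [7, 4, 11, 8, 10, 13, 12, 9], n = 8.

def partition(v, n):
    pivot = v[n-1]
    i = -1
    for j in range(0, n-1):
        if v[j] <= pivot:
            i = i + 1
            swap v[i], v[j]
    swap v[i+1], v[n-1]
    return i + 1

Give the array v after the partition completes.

[7, 4, 8, 9, 10, 13, 12, 11]

pivot = v[7] = 9; i = -1
j=0: v[0]=7 ≤ 9 → i=0, swap v[0],v[0] (no change) → [7, 4, 11, 8, 10, 13, 12, 9]
j=1: v[1]=4 ≤ 9 → i=1, swap v[1],v[1] (no change) → [7, 4, 11, 8, 10, 13, 12, 9]
j=2: v[2]=11 > 9 → no swap
j=3: v[3]=8 ≤ 9 → i=2, swap v[2],v[3] → [7, 4, 8, 11, 10, 13, 12, 9]
j=4: v[4]=10 > 9 → no swap
j=5: v[5]=13 > 9 → no swap
j=6: v[6]=12 > 9 → no swap
final swap v[3],v[7] → [7, 4, 8, 9, 10, 13, 12, 11]; return 3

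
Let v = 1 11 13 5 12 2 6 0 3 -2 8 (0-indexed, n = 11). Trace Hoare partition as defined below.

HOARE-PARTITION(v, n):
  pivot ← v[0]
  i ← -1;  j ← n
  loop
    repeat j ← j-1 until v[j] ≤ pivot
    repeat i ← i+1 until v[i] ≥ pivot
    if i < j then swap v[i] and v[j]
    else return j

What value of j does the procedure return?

1

pivot = v[0] = 1; i = -1, j = 11
j→9 (v[9]=-2≤1), i→0 (v[0]=1≥1); i<j, swap → -2 11 13 5 12 2 6 0 3 1 8
j→7 (v[7]=0≤1), i→1 (v[1]=11≥1); i<j, swap → -2 0 13 5 12 2 6 11 3 1 8
j→1, i→2; i≥j, return j=1. v = -2 0 13 5 12 2 6 11 3 1 8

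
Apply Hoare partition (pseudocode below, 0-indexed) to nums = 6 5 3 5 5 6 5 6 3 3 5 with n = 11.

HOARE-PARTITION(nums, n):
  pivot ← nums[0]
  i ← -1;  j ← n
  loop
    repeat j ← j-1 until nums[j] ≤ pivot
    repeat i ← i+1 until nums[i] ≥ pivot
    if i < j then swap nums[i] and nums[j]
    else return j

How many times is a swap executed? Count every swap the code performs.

3

pivot = nums[0] = 6; i = -1, j = 11
j→10 (nums[10]=5≤6), i→0 (nums[0]=6≥6); i<j, swap → 5 5 3 5 5 6 5 6 3 3 6
j→9 (nums[9]=3≤6), i→5 (nums[5]=6≥6); i<j, swap → 5 5 3 5 5 3 5 6 3 6 6
j→8 (nums[8]=3≤6), i→7 (nums[7]=6≥6); i<j, swap → 5 5 3 5 5 3 5 3 6 6 6
j→7, i→8; i≥j, return j=7. nums = 5 5 3 5 5 3 5 3 6 6 6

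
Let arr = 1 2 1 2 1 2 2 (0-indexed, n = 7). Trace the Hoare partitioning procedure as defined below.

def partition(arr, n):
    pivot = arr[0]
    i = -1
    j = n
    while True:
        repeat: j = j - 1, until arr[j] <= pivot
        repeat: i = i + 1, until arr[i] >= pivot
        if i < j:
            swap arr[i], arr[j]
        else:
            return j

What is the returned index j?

1

pivot=1
j stops at 4 (1), i stops at 0 (1); swap ⇒ 1 2 1 2 1 2 2
j stops at 2 (1), i stops at 1 (2); swap ⇒ 1 1 2 2 1 2 2
j stops at 1, i stops at 2; i≥j ⇒ return 1. arr=1 1 2 2 1 2 2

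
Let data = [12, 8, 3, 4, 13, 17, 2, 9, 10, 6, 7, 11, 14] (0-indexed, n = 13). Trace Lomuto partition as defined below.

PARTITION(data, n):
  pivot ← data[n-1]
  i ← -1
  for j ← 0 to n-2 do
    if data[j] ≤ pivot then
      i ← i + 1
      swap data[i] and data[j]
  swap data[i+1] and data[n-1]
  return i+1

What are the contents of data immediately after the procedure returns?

[12, 8, 3, 4, 13, 2, 9, 10, 6, 7, 11, 14, 17]

pivot = data[12] = 14; i = -1
j=0: data[0]=12 ≤ 14 → i=0, swap data[0],data[0] (no change) → [12, 8, 3, 4, 13, 17, 2, 9, 10, 6, 7, 11, 14]
j=1: data[1]=8 ≤ 14 → i=1, swap data[1],data[1] (no change) → [12, 8, 3, 4, 13, 17, 2, 9, 10, 6, 7, 11, 14]
j=2: data[2]=3 ≤ 14 → i=2, swap data[2],data[2] (no change) → [12, 8, 3, 4, 13, 17, 2, 9, 10, 6, 7, 11, 14]
j=3: data[3]=4 ≤ 14 → i=3, swap data[3],data[3] (no change) → [12, 8, 3, 4, 13, 17, 2, 9, 10, 6, 7, 11, 14]
j=4: data[4]=13 ≤ 14 → i=4, swap data[4],data[4] (no change) → [12, 8, 3, 4, 13, 17, 2, 9, 10, 6, 7, 11, 14]
j=5: data[5]=17 > 14 → no swap
j=6: data[6]=2 ≤ 14 → i=5, swap data[5],data[6] → [12, 8, 3, 4, 13, 2, 17, 9, 10, 6, 7, 11, 14]
j=7: data[7]=9 ≤ 14 → i=6, swap data[6],data[7] → [12, 8, 3, 4, 13, 2, 9, 17, 10, 6, 7, 11, 14]
j=8: data[8]=10 ≤ 14 → i=7, swap data[7],data[8] → [12, 8, 3, 4, 13, 2, 9, 10, 17, 6, 7, 11, 14]
j=9: data[9]=6 ≤ 14 → i=8, swap data[8],data[9] → [12, 8, 3, 4, 13, 2, 9, 10, 6, 17, 7, 11, 14]
j=10: data[10]=7 ≤ 14 → i=9, swap data[9],data[10] → [12, 8, 3, 4, 13, 2, 9, 10, 6, 7, 17, 11, 14]
j=11: data[11]=11 ≤ 14 → i=10, swap data[10],data[11] → [12, 8, 3, 4, 13, 2, 9, 10, 6, 7, 11, 17, 14]
final swap data[11],data[12] → [12, 8, 3, 4, 13, 2, 9, 10, 6, 7, 11, 14, 17]; return 11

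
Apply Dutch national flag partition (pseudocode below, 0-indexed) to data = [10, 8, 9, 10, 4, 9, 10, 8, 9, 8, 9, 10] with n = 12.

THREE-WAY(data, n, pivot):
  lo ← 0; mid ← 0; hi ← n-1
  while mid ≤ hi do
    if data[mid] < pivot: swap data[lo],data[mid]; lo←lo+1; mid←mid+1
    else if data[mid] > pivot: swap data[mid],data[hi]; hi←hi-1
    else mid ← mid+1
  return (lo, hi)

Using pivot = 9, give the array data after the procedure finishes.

[8, 8, 4, 8, 9, 9, 9, 9, 10, 10, 10, 10]

lo=0 mid=0 hi=11
10>9: swap(0,11), hi=10 ⇒ [10, 8, 9, 10, 4, 9, 10, 8, 9, 8, 9, 10]
10>9: swap(0,10), hi=9 ⇒ [9, 8, 9, 10, 4, 9, 10, 8, 9, 8, 10, 10]
9=9: mid=1
8<9: swap(0,1), lo=1 mid=2 ⇒ [8, 9, 9, 10, 4, 9, 10, 8, 9, 8, 10, 10]
9=9: mid=3
10>9: swap(3,9), hi=8 ⇒ [8, 9, 9, 8, 4, 9, 10, 8, 9, 10, 10, 10]
8<9: swap(1,3), lo=2 mid=4 ⇒ [8, 8, 9, 9, 4, 9, 10, 8, 9, 10, 10, 10]
4<9: swap(2,4), lo=3 mid=5 ⇒ [8, 8, 4, 9, 9, 9, 10, 8, 9, 10, 10, 10]
9=9: mid=6
10>9: swap(6,8), hi=7 ⇒ [8, 8, 4, 9, 9, 9, 9, 8, 10, 10, 10, 10]
9=9: mid=7
8<9: swap(3,7), lo=4 mid=8 ⇒ [8, 8, 4, 8, 9, 9, 9, 9, 10, 10, 10, 10]
done. lo=4 hi=7; data=[8, 8, 4, 8, 9, 9, 9, 9, 10, 10, 10, 10]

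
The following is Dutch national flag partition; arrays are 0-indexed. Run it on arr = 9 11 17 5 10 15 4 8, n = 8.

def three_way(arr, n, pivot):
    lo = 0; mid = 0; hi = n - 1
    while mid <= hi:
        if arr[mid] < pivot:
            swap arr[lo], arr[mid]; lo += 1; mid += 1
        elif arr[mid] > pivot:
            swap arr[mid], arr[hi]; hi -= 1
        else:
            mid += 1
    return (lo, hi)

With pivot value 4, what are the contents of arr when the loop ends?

4 17 5 10 15 11 8 9

lo=0 mid=0 hi=7
9>4: swap(0,7), hi=6 ⇒ 8 11 17 5 10 15 4 9
8>4: swap(0,6), hi=5 ⇒ 4 11 17 5 10 15 8 9
4=4: mid=1
11>4: swap(1,5), hi=4 ⇒ 4 15 17 5 10 11 8 9
15>4: swap(1,4), hi=3 ⇒ 4 10 17 5 15 11 8 9
10>4: swap(1,3), hi=2 ⇒ 4 5 17 10 15 11 8 9
5>4: swap(1,2), hi=1 ⇒ 4 17 5 10 15 11 8 9
17>4: swap(1,1), hi=0 ⇒ 4 17 5 10 15 11 8 9
done. lo=0 hi=0; arr=4 17 5 10 15 11 8 9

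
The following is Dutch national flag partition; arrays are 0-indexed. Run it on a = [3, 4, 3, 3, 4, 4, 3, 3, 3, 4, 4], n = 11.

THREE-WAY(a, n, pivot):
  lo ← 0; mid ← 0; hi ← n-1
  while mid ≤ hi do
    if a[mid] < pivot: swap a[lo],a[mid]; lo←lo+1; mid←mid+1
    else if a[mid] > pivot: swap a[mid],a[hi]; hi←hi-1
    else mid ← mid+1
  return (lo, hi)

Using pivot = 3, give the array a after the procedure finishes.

pivot = 3; lo=0, mid=0, hi=10
a[mid]=3=3: mid=1
a[mid]=4>3: swap a[1],a[10]; hi=9 → [3, 4, 3, 3, 4, 4, 3, 3, 3, 4, 4]
a[mid]=4>3: swap a[1],a[9]; hi=8 → [3, 4, 3, 3, 4, 4, 3, 3, 3, 4, 4]
a[mid]=4>3: swap a[1],a[8]; hi=7 → [3, 3, 3, 3, 4, 4, 3, 3, 4, 4, 4]
a[mid]=3=3: mid=2
a[mid]=3=3: mid=3
a[mid]=3=3: mid=4
a[mid]=4>3: swap a[4],a[7]; hi=6 → [3, 3, 3, 3, 3, 4, 3, 4, 4, 4, 4]
a[mid]=3=3: mid=5
a[mid]=4>3: swap a[5],a[6]; hi=5 → [3, 3, 3, 3, 3, 3, 4, 4, 4, 4, 4]
a[mid]=3=3: mid=6
end: lo=0, hi=5; a = [3, 3, 3, 3, 3, 3, 4, 4, 4, 4, 4]

[3, 3, 3, 3, 3, 3, 4, 4, 4, 4, 4]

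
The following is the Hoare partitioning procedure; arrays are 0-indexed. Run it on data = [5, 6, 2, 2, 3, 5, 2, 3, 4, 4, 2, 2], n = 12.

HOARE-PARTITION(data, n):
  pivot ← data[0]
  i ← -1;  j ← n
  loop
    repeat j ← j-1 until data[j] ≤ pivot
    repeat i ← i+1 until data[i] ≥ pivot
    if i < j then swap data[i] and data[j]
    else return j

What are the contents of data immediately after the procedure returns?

[2, 2, 2, 2, 3, 4, 2, 3, 4, 5, 6, 5]

pivot=5
j stops at 11 (2), i stops at 0 (5); swap ⇒ [2, 6, 2, 2, 3, 5, 2, 3, 4, 4, 2, 5]
j stops at 10 (2), i stops at 1 (6); swap ⇒ [2, 2, 2, 2, 3, 5, 2, 3, 4, 4, 6, 5]
j stops at 9 (4), i stops at 5 (5); swap ⇒ [2, 2, 2, 2, 3, 4, 2, 3, 4, 5, 6, 5]
j stops at 8, i stops at 9; i≥j ⇒ return 8. data=[2, 2, 2, 2, 3, 4, 2, 3, 4, 5, 6, 5]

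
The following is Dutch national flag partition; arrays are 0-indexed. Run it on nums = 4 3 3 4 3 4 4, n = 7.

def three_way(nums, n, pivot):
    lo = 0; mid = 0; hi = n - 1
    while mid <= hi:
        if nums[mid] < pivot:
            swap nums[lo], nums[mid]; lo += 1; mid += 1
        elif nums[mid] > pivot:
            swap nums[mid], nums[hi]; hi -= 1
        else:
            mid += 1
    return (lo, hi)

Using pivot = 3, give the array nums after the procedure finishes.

3 3 3 4 4 4 4

lo=0 mid=0 hi=6
4>3: swap(0,6), hi=5 ⇒ 4 3 3 4 3 4 4
4>3: swap(0,5), hi=4 ⇒ 4 3 3 4 3 4 4
4>3: swap(0,4), hi=3 ⇒ 3 3 3 4 4 4 4
3=3: mid=1
3=3: mid=2
3=3: mid=3
4>3: swap(3,3), hi=2 ⇒ 3 3 3 4 4 4 4
done. lo=0 hi=2; nums=3 3 3 4 4 4 4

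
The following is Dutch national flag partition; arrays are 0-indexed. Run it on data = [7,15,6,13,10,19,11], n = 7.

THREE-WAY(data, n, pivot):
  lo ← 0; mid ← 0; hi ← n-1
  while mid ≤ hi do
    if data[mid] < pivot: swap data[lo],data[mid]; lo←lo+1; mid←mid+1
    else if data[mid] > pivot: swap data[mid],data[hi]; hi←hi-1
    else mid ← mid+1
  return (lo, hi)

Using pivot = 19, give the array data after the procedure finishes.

lo=0 mid=0 hi=6
7<19: swap(0,0), lo=1 mid=1 ⇒ [7,15,6,13,10,19,11]
15<19: swap(1,1), lo=2 mid=2 ⇒ [7,15,6,13,10,19,11]
6<19: swap(2,2), lo=3 mid=3 ⇒ [7,15,6,13,10,19,11]
13<19: swap(3,3), lo=4 mid=4 ⇒ [7,15,6,13,10,19,11]
10<19: swap(4,4), lo=5 mid=5 ⇒ [7,15,6,13,10,19,11]
19=19: mid=6
11<19: swap(5,6), lo=6 mid=7 ⇒ [7,15,6,13,10,11,19]
done. lo=6 hi=6; data=[7,15,6,13,10,11,19]

[7,15,6,13,10,11,19]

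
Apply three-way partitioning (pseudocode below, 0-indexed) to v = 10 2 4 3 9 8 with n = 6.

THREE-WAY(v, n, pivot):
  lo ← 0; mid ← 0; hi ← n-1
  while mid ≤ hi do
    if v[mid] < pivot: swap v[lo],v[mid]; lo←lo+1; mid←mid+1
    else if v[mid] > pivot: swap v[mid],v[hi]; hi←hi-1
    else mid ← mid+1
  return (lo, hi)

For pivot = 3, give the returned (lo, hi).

(1, 1)

pivot = 3; lo=0, mid=0, hi=5
v[mid]=10>3: swap v[0],v[5]; hi=4 → 8 2 4 3 9 10
v[mid]=8>3: swap v[0],v[4]; hi=3 → 9 2 4 3 8 10
v[mid]=9>3: swap v[0],v[3]; hi=2 → 3 2 4 9 8 10
v[mid]=3=3: mid=1
v[mid]=2<3: swap v[0],v[1]; lo=1,mid=2 → 2 3 4 9 8 10
v[mid]=4>3: swap v[2],v[2]; hi=1 → 2 3 4 9 8 10
end: lo=1, hi=1; v = 2 3 4 9 8 10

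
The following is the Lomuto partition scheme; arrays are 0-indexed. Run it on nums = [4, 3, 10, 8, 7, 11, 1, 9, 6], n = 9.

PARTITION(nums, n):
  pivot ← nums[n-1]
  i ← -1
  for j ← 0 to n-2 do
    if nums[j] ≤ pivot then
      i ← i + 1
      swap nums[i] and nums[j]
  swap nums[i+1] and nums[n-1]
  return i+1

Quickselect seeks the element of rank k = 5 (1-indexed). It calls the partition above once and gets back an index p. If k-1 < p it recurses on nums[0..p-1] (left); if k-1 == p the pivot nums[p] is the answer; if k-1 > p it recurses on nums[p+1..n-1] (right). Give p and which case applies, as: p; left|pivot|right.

pivot=6, i=-1
j=0: 4≤6, i=0, swap(0,0) ⇒ [4, 3, 10, 8, 7, 11, 1, 9, 6]
j=1: 3≤6, i=1, swap(1,1) ⇒ [4, 3, 10, 8, 7, 11, 1, 9, 6]
j=2: 10>6, skip
j=3: 8>6, skip
j=4: 7>6, skip
j=5: 11>6, skip
j=6: 1≤6, i=2, swap(2,6) ⇒ [4, 3, 1, 8, 7, 11, 10, 9, 6]
j=7: 9>6, skip
swap(3,8) ⇒ [4, 3, 1, 6, 7, 11, 10, 9, 8]; return 3
p = 3; k-1 = 4 > 3 ⇒ right

3; right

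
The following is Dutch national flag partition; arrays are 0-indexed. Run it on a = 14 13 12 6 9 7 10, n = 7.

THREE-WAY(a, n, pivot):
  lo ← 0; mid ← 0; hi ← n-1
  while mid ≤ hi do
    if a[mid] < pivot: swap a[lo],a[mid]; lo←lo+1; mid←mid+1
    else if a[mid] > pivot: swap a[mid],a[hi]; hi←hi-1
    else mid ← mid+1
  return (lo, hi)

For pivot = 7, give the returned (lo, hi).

(1, 1)

pivot = 7; lo=0, mid=0, hi=6
a[mid]=14>7: swap a[0],a[6]; hi=5 → 10 13 12 6 9 7 14
a[mid]=10>7: swap a[0],a[5]; hi=4 → 7 13 12 6 9 10 14
a[mid]=7=7: mid=1
a[mid]=13>7: swap a[1],a[4]; hi=3 → 7 9 12 6 13 10 14
a[mid]=9>7: swap a[1],a[3]; hi=2 → 7 6 12 9 13 10 14
a[mid]=6<7: swap a[0],a[1]; lo=1,mid=2 → 6 7 12 9 13 10 14
a[mid]=12>7: swap a[2],a[2]; hi=1 → 6 7 12 9 13 10 14
end: lo=1, hi=1; a = 6 7 12 9 13 10 14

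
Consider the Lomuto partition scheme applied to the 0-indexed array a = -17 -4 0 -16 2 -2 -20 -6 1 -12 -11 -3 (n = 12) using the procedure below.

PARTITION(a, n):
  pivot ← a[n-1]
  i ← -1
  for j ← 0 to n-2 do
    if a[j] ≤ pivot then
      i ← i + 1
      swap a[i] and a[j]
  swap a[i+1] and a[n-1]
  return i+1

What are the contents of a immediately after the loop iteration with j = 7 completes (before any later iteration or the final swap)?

-17 -4 -16 -20 -6 -2 0 2 1 -12 -11 -3

pivot = a[11] = -3; i = -1
j=0: a[0]=-17 ≤ -3 → i=0, swap a[0],a[0] (no change) → -17 -4 0 -16 2 -2 -20 -6 1 -12 -11 -3
j=1: a[1]=-4 ≤ -3 → i=1, swap a[1],a[1] (no change) → -17 -4 0 -16 2 -2 -20 -6 1 -12 -11 -3
j=2: a[2]=0 > -3 → no swap
j=3: a[3]=-16 ≤ -3 → i=2, swap a[2],a[3] → -17 -4 -16 0 2 -2 -20 -6 1 -12 -11 -3
j=4: a[4]=2 > -3 → no swap
j=5: a[5]=-2 > -3 → no swap
j=6: a[6]=-20 ≤ -3 → i=3, swap a[3],a[6] → -17 -4 -16 -20 2 -2 0 -6 1 -12 -11 -3
j=7: a[7]=-6 ≤ -3 → i=4, swap a[4],a[7] → -17 -4 -16 -20 -6 -2 0 2 1 -12 -11 -3
(after j=7) a = -17 -4 -16 -20 -6 -2 0 2 1 -12 -11 -3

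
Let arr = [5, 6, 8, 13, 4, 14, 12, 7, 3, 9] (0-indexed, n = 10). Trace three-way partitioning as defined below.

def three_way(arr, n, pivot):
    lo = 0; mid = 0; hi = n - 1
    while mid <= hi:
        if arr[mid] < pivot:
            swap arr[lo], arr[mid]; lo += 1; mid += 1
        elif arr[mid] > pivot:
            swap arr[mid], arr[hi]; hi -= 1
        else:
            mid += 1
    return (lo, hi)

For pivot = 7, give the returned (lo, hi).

lo=0 mid=0 hi=9
5<7: swap(0,0), lo=1 mid=1 ⇒ [5, 6, 8, 13, 4, 14, 12, 7, 3, 9]
6<7: swap(1,1), lo=2 mid=2 ⇒ [5, 6, 8, 13, 4, 14, 12, 7, 3, 9]
8>7: swap(2,9), hi=8 ⇒ [5, 6, 9, 13, 4, 14, 12, 7, 3, 8]
9>7: swap(2,8), hi=7 ⇒ [5, 6, 3, 13, 4, 14, 12, 7, 9, 8]
3<7: swap(2,2), lo=3 mid=3 ⇒ [5, 6, 3, 13, 4, 14, 12, 7, 9, 8]
13>7: swap(3,7), hi=6 ⇒ [5, 6, 3, 7, 4, 14, 12, 13, 9, 8]
7=7: mid=4
4<7: swap(3,4), lo=4 mid=5 ⇒ [5, 6, 3, 4, 7, 14, 12, 13, 9, 8]
14>7: swap(5,6), hi=5 ⇒ [5, 6, 3, 4, 7, 12, 14, 13, 9, 8]
12>7: swap(5,5), hi=4 ⇒ [5, 6, 3, 4, 7, 12, 14, 13, 9, 8]
done. lo=4 hi=4; arr=[5, 6, 3, 4, 7, 12, 14, 13, 9, 8]

(4, 4)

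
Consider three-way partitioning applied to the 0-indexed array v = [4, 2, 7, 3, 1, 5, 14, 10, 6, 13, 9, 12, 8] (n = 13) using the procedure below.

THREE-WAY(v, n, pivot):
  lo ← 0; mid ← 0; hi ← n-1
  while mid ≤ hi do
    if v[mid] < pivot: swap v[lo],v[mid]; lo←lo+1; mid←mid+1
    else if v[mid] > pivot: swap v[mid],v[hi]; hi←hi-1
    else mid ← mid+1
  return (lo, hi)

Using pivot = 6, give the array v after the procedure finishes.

lo=0 mid=0 hi=12
4<6: swap(0,0), lo=1 mid=1 ⇒ [4, 2, 7, 3, 1, 5, 14, 10, 6, 13, 9, 12, 8]
2<6: swap(1,1), lo=2 mid=2 ⇒ [4, 2, 7, 3, 1, 5, 14, 10, 6, 13, 9, 12, 8]
7>6: swap(2,12), hi=11 ⇒ [4, 2, 8, 3, 1, 5, 14, 10, 6, 13, 9, 12, 7]
8>6: swap(2,11), hi=10 ⇒ [4, 2, 12, 3, 1, 5, 14, 10, 6, 13, 9, 8, 7]
12>6: swap(2,10), hi=9 ⇒ [4, 2, 9, 3, 1, 5, 14, 10, 6, 13, 12, 8, 7]
9>6: swap(2,9), hi=8 ⇒ [4, 2, 13, 3, 1, 5, 14, 10, 6, 9, 12, 8, 7]
13>6: swap(2,8), hi=7 ⇒ [4, 2, 6, 3, 1, 5, 14, 10, 13, 9, 12, 8, 7]
6=6: mid=3
3<6: swap(2,3), lo=3 mid=4 ⇒ [4, 2, 3, 6, 1, 5, 14, 10, 13, 9, 12, 8, 7]
1<6: swap(3,4), lo=4 mid=5 ⇒ [4, 2, 3, 1, 6, 5, 14, 10, 13, 9, 12, 8, 7]
5<6: swap(4,5), lo=5 mid=6 ⇒ [4, 2, 3, 1, 5, 6, 14, 10, 13, 9, 12, 8, 7]
14>6: swap(6,7), hi=6 ⇒ [4, 2, 3, 1, 5, 6, 10, 14, 13, 9, 12, 8, 7]
10>6: swap(6,6), hi=5 ⇒ [4, 2, 3, 1, 5, 6, 10, 14, 13, 9, 12, 8, 7]
done. lo=5 hi=5; v=[4, 2, 3, 1, 5, 6, 10, 14, 13, 9, 12, 8, 7]

[4, 2, 3, 1, 5, 6, 10, 14, 13, 9, 12, 8, 7]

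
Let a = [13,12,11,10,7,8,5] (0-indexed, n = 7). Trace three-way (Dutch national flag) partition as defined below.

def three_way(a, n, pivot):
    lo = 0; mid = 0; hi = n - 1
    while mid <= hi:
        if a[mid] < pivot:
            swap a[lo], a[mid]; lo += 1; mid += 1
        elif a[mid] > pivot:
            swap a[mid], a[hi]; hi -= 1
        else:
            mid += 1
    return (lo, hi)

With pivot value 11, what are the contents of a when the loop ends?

[5,8,10,7,11,12,13]

lo=0 mid=0 hi=6
13>11: swap(0,6), hi=5 ⇒ [5,12,11,10,7,8,13]
5<11: swap(0,0), lo=1 mid=1 ⇒ [5,12,11,10,7,8,13]
12>11: swap(1,5), hi=4 ⇒ [5,8,11,10,7,12,13]
8<11: swap(1,1), lo=2 mid=2 ⇒ [5,8,11,10,7,12,13]
11=11: mid=3
10<11: swap(2,3), lo=3 mid=4 ⇒ [5,8,10,11,7,12,13]
7<11: swap(3,4), lo=4 mid=5 ⇒ [5,8,10,7,11,12,13]
done. lo=4 hi=4; a=[5,8,10,7,11,12,13]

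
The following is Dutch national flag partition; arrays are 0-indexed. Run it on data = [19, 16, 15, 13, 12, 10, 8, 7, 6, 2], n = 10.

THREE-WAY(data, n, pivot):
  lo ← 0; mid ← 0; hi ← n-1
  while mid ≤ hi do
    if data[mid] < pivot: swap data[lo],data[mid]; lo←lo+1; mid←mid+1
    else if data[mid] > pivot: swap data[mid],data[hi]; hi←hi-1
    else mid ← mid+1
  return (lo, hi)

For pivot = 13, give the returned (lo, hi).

pivot = 13; lo=0, mid=0, hi=9
data[mid]=19>13: swap data[0],data[9]; hi=8 → [2, 16, 15, 13, 12, 10, 8, 7, 6, 19]
data[mid]=2<13: swap data[0],data[0]; lo=1,mid=1 → [2, 16, 15, 13, 12, 10, 8, 7, 6, 19]
data[mid]=16>13: swap data[1],data[8]; hi=7 → [2, 6, 15, 13, 12, 10, 8, 7, 16, 19]
data[mid]=6<13: swap data[1],data[1]; lo=2,mid=2 → [2, 6, 15, 13, 12, 10, 8, 7, 16, 19]
data[mid]=15>13: swap data[2],data[7]; hi=6 → [2, 6, 7, 13, 12, 10, 8, 15, 16, 19]
data[mid]=7<13: swap data[2],data[2]; lo=3,mid=3 → [2, 6, 7, 13, 12, 10, 8, 15, 16, 19]
data[mid]=13=13: mid=4
data[mid]=12<13: swap data[3],data[4]; lo=4,mid=5 → [2, 6, 7, 12, 13, 10, 8, 15, 16, 19]
data[mid]=10<13: swap data[4],data[5]; lo=5,mid=6 → [2, 6, 7, 12, 10, 13, 8, 15, 16, 19]
data[mid]=8<13: swap data[5],data[6]; lo=6,mid=7 → [2, 6, 7, 12, 10, 8, 13, 15, 16, 19]
end: lo=6, hi=6; data = [2, 6, 7, 12, 10, 8, 13, 15, 16, 19]

(6, 6)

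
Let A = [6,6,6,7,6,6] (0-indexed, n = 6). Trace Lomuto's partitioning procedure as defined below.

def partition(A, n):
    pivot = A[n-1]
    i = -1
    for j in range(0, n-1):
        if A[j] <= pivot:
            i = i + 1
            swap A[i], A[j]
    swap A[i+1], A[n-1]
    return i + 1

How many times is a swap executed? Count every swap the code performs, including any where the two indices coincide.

5

pivot=6, i=-1
j=0: 6≤6, i=0, swap(0,0) ⇒ [6,6,6,7,6,6]
j=1: 6≤6, i=1, swap(1,1) ⇒ [6,6,6,7,6,6]
j=2: 6≤6, i=2, swap(2,2) ⇒ [6,6,6,7,6,6]
j=3: 7>6, skip
j=4: 6≤6, i=3, swap(3,4) ⇒ [6,6,6,6,7,6]
swap(4,5) ⇒ [6,6,6,6,6,7]; return 4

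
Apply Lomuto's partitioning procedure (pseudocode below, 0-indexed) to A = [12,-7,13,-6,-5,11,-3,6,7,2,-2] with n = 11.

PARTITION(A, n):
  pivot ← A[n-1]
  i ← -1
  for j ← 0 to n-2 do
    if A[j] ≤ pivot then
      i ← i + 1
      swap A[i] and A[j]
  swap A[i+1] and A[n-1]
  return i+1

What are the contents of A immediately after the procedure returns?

[-7,-6,-5,-3,-2,11,12,6,7,2,13]

pivot = A[10] = -2; i = -1
j=0: A[0]=12 > -2 → no swap
j=1: A[1]=-7 ≤ -2 → i=0, swap A[0],A[1] → [-7,12,13,-6,-5,11,-3,6,7,2,-2]
j=2: A[2]=13 > -2 → no swap
j=3: A[3]=-6 ≤ -2 → i=1, swap A[1],A[3] → [-7,-6,13,12,-5,11,-3,6,7,2,-2]
j=4: A[4]=-5 ≤ -2 → i=2, swap A[2],A[4] → [-7,-6,-5,12,13,11,-3,6,7,2,-2]
j=5: A[5]=11 > -2 → no swap
j=6: A[6]=-3 ≤ -2 → i=3, swap A[3],A[6] → [-7,-6,-5,-3,13,11,12,6,7,2,-2]
j=7: A[7]=6 > -2 → no swap
j=8: A[8]=7 > -2 → no swap
j=9: A[9]=2 > -2 → no swap
final swap A[4],A[10] → [-7,-6,-5,-3,-2,11,12,6,7,2,13]; return 4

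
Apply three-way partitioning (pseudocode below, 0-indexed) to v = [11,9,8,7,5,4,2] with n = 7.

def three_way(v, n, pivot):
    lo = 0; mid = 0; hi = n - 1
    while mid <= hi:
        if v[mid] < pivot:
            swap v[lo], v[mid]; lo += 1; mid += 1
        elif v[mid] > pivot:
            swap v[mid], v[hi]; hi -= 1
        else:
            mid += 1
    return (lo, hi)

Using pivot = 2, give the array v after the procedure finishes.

pivot = 2; lo=0, mid=0, hi=6
v[mid]=11>2: swap v[0],v[6]; hi=5 → [2,9,8,7,5,4,11]
v[mid]=2=2: mid=1
v[mid]=9>2: swap v[1],v[5]; hi=4 → [2,4,8,7,5,9,11]
v[mid]=4>2: swap v[1],v[4]; hi=3 → [2,5,8,7,4,9,11]
v[mid]=5>2: swap v[1],v[3]; hi=2 → [2,7,8,5,4,9,11]
v[mid]=7>2: swap v[1],v[2]; hi=1 → [2,8,7,5,4,9,11]
v[mid]=8>2: swap v[1],v[1]; hi=0 → [2,8,7,5,4,9,11]
end: lo=0, hi=0; v = [2,8,7,5,4,9,11]

[2,8,7,5,4,9,11]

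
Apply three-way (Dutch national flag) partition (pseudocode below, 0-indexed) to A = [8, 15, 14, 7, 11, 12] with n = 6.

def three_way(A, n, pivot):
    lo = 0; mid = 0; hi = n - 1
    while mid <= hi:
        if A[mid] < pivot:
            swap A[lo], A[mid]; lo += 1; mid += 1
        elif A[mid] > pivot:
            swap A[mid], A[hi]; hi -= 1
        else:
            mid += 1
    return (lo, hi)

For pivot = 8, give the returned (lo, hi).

lo=0 mid=0 hi=5
8=8: mid=1
15>8: swap(1,5), hi=4 ⇒ [8, 12, 14, 7, 11, 15]
12>8: swap(1,4), hi=3 ⇒ [8, 11, 14, 7, 12, 15]
11>8: swap(1,3), hi=2 ⇒ [8, 7, 14, 11, 12, 15]
7<8: swap(0,1), lo=1 mid=2 ⇒ [7, 8, 14, 11, 12, 15]
14>8: swap(2,2), hi=1 ⇒ [7, 8, 14, 11, 12, 15]
done. lo=1 hi=1; A=[7, 8, 14, 11, 12, 15]

(1, 1)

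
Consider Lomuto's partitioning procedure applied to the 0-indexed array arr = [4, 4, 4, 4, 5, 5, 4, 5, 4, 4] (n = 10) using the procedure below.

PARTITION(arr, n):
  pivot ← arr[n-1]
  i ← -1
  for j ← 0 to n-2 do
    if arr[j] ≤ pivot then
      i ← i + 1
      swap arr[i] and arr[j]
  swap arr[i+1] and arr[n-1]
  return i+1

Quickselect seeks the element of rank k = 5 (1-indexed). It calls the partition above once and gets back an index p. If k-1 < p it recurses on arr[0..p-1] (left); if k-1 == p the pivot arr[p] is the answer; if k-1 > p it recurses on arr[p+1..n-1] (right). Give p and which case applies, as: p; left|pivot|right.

6; left

pivot = arr[9] = 4; i = -1
j=0: arr[0]=4 ≤ 4 → i=0, swap arr[0],arr[0] (no change) → [4, 4, 4, 4, 5, 5, 4, 5, 4, 4]
j=1: arr[1]=4 ≤ 4 → i=1, swap arr[1],arr[1] (no change) → [4, 4, 4, 4, 5, 5, 4, 5, 4, 4]
j=2: arr[2]=4 ≤ 4 → i=2, swap arr[2],arr[2] (no change) → [4, 4, 4, 4, 5, 5, 4, 5, 4, 4]
j=3: arr[3]=4 ≤ 4 → i=3, swap arr[3],arr[3] (no change) → [4, 4, 4, 4, 5, 5, 4, 5, 4, 4]
j=4: arr[4]=5 > 4 → no swap
j=5: arr[5]=5 > 4 → no swap
j=6: arr[6]=4 ≤ 4 → i=4, swap arr[4],arr[6] → [4, 4, 4, 4, 4, 5, 5, 5, 4, 4]
j=7: arr[7]=5 > 4 → no swap
j=8: arr[8]=4 ≤ 4 → i=5, swap arr[5],arr[8] → [4, 4, 4, 4, 4, 4, 5, 5, 5, 4]
final swap arr[6],arr[9] → [4, 4, 4, 4, 4, 4, 4, 5, 5, 5]; return 6
p = 6; k-1 = 4 < 6 ⇒ left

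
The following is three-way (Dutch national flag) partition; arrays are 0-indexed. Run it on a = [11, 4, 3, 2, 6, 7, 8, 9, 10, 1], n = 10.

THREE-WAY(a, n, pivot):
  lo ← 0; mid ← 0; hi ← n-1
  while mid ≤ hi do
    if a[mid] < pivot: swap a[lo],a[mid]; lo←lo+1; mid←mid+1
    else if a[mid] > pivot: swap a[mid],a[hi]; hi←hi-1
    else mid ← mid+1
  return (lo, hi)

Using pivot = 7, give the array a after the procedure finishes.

[1, 4, 3, 2, 6, 7, 9, 10, 8, 11]

lo=0 mid=0 hi=9
11>7: swap(0,9), hi=8 ⇒ [1, 4, 3, 2, 6, 7, 8, 9, 10, 11]
1<7: swap(0,0), lo=1 mid=1 ⇒ [1, 4, 3, 2, 6, 7, 8, 9, 10, 11]
4<7: swap(1,1), lo=2 mid=2 ⇒ [1, 4, 3, 2, 6, 7, 8, 9, 10, 11]
3<7: swap(2,2), lo=3 mid=3 ⇒ [1, 4, 3, 2, 6, 7, 8, 9, 10, 11]
2<7: swap(3,3), lo=4 mid=4 ⇒ [1, 4, 3, 2, 6, 7, 8, 9, 10, 11]
6<7: swap(4,4), lo=5 mid=5 ⇒ [1, 4, 3, 2, 6, 7, 8, 9, 10, 11]
7=7: mid=6
8>7: swap(6,8), hi=7 ⇒ [1, 4, 3, 2, 6, 7, 10, 9, 8, 11]
10>7: swap(6,7), hi=6 ⇒ [1, 4, 3, 2, 6, 7, 9, 10, 8, 11]
9>7: swap(6,6), hi=5 ⇒ [1, 4, 3, 2, 6, 7, 9, 10, 8, 11]
done. lo=5 hi=5; a=[1, 4, 3, 2, 6, 7, 9, 10, 8, 11]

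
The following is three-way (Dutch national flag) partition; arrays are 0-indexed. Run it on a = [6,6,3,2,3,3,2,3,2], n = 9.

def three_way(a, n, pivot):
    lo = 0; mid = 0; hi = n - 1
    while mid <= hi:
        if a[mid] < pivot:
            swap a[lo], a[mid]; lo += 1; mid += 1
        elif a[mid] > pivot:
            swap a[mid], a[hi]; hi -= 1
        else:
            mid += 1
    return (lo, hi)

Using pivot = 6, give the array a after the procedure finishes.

pivot = 6; lo=0, mid=0, hi=8
a[mid]=6=6: mid=1
a[mid]=6=6: mid=2
a[mid]=3<6: swap a[0],a[2]; lo=1,mid=3 → [3,6,6,2,3,3,2,3,2]
a[mid]=2<6: swap a[1],a[3]; lo=2,mid=4 → [3,2,6,6,3,3,2,3,2]
a[mid]=3<6: swap a[2],a[4]; lo=3,mid=5 → [3,2,3,6,6,3,2,3,2]
a[mid]=3<6: swap a[3],a[5]; lo=4,mid=6 → [3,2,3,3,6,6,2,3,2]
a[mid]=2<6: swap a[4],a[6]; lo=5,mid=7 → [3,2,3,3,2,6,6,3,2]
a[mid]=3<6: swap a[5],a[7]; lo=6,mid=8 → [3,2,3,3,2,3,6,6,2]
a[mid]=2<6: swap a[6],a[8]; lo=7,mid=9 → [3,2,3,3,2,3,2,6,6]
end: lo=7, hi=8; a = [3,2,3,3,2,3,2,6,6]

[3,2,3,3,2,3,2,6,6]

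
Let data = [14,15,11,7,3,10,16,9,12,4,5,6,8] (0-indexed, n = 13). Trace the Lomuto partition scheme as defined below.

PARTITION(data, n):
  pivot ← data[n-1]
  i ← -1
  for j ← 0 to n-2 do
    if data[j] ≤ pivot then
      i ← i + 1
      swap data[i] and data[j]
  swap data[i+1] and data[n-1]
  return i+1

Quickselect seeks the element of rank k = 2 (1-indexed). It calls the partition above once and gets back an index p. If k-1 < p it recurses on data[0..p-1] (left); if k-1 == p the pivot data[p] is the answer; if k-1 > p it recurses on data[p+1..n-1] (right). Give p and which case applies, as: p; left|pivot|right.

5; left

pivot=8, i=-1
j=0: 14>8, skip
j=1: 15>8, skip
j=2: 11>8, skip
j=3: 7≤8, i=0, swap(0,3) ⇒ [7,15,11,14,3,10,16,9,12,4,5,6,8]
j=4: 3≤8, i=1, swap(1,4) ⇒ [7,3,11,14,15,10,16,9,12,4,5,6,8]
j=5: 10>8, skip
j=6: 16>8, skip
j=7: 9>8, skip
j=8: 12>8, skip
j=9: 4≤8, i=2, swap(2,9) ⇒ [7,3,4,14,15,10,16,9,12,11,5,6,8]
j=10: 5≤8, i=3, swap(3,10) ⇒ [7,3,4,5,15,10,16,9,12,11,14,6,8]
j=11: 6≤8, i=4, swap(4,11) ⇒ [7,3,4,5,6,10,16,9,12,11,14,15,8]
swap(5,12) ⇒ [7,3,4,5,6,8,16,9,12,11,14,15,10]; return 5
p = 5; k-1 = 1 < 5 ⇒ left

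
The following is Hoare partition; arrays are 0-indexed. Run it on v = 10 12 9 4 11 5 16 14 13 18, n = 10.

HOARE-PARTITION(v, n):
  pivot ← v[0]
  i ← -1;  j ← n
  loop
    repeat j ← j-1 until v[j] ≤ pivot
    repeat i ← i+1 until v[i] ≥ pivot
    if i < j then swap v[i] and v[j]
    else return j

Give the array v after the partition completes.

5 4 9 12 11 10 16 14 13 18

pivot = v[0] = 10; i = -1, j = 10
j→5 (v[5]=5≤10), i→0 (v[0]=10≥10); i<j, swap → 5 12 9 4 11 10 16 14 13 18
j→3 (v[3]=4≤10), i→1 (v[1]=12≥10); i<j, swap → 5 4 9 12 11 10 16 14 13 18
j→2, i→3; i≥j, return j=2. v = 5 4 9 12 11 10 16 14 13 18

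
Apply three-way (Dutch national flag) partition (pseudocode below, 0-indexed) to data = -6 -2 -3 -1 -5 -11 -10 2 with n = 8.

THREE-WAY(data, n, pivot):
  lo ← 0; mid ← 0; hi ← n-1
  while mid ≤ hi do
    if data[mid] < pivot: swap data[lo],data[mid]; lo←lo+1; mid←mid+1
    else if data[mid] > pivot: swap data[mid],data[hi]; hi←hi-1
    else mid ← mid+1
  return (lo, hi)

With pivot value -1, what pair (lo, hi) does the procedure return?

(6, 6)

pivot = -1; lo=0, mid=0, hi=7
data[mid]=-6<-1: swap data[0],data[0]; lo=1,mid=1 → -6 -2 -3 -1 -5 -11 -10 2
data[mid]=-2<-1: swap data[1],data[1]; lo=2,mid=2 → -6 -2 -3 -1 -5 -11 -10 2
data[mid]=-3<-1: swap data[2],data[2]; lo=3,mid=3 → -6 -2 -3 -1 -5 -11 -10 2
data[mid]=-1=-1: mid=4
data[mid]=-5<-1: swap data[3],data[4]; lo=4,mid=5 → -6 -2 -3 -5 -1 -11 -10 2
data[mid]=-11<-1: swap data[4],data[5]; lo=5,mid=6 → -6 -2 -3 -5 -11 -1 -10 2
data[mid]=-10<-1: swap data[5],data[6]; lo=6,mid=7 → -6 -2 -3 -5 -11 -10 -1 2
data[mid]=2>-1: swap data[7],data[7]; hi=6 → -6 -2 -3 -5 -11 -10 -1 2
end: lo=6, hi=6; data = -6 -2 -3 -5 -11 -10 -1 2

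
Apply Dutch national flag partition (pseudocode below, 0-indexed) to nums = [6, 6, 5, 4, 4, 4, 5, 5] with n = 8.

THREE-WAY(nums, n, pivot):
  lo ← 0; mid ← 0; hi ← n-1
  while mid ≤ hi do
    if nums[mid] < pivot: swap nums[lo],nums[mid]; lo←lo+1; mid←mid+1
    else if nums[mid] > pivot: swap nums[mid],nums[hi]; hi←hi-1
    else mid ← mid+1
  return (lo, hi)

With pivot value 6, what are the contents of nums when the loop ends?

[5, 4, 4, 4, 5, 5, 6, 6]

pivot = 6; lo=0, mid=0, hi=7
nums[mid]=6=6: mid=1
nums[mid]=6=6: mid=2
nums[mid]=5<6: swap nums[0],nums[2]; lo=1,mid=3 → [5, 6, 6, 4, 4, 4, 5, 5]
nums[mid]=4<6: swap nums[1],nums[3]; lo=2,mid=4 → [5, 4, 6, 6, 4, 4, 5, 5]
nums[mid]=4<6: swap nums[2],nums[4]; lo=3,mid=5 → [5, 4, 4, 6, 6, 4, 5, 5]
nums[mid]=4<6: swap nums[3],nums[5]; lo=4,mid=6 → [5, 4, 4, 4, 6, 6, 5, 5]
nums[mid]=5<6: swap nums[4],nums[6]; lo=5,mid=7 → [5, 4, 4, 4, 5, 6, 6, 5]
nums[mid]=5<6: swap nums[5],nums[7]; lo=6,mid=8 → [5, 4, 4, 4, 5, 5, 6, 6]
end: lo=6, hi=7; nums = [5, 4, 4, 4, 5, 5, 6, 6]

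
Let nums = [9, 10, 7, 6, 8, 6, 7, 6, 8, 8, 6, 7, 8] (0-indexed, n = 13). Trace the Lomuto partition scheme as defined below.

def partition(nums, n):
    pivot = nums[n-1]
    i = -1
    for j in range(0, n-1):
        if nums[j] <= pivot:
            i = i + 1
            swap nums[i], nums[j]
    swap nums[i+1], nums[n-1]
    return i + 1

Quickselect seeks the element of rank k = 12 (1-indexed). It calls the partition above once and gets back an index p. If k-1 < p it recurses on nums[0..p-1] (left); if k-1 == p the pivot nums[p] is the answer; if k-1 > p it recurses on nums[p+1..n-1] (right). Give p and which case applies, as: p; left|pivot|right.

10; right

pivot = nums[12] = 8; i = -1
j=0: nums[0]=9 > 8 → no swap
j=1: nums[1]=10 > 8 → no swap
j=2: nums[2]=7 ≤ 8 → i=0, swap nums[0],nums[2] → [7, 10, 9, 6, 8, 6, 7, 6, 8, 8, 6, 7, 8]
j=3: nums[3]=6 ≤ 8 → i=1, swap nums[1],nums[3] → [7, 6, 9, 10, 8, 6, 7, 6, 8, 8, 6, 7, 8]
j=4: nums[4]=8 ≤ 8 → i=2, swap nums[2],nums[4] → [7, 6, 8, 10, 9, 6, 7, 6, 8, 8, 6, 7, 8]
j=5: nums[5]=6 ≤ 8 → i=3, swap nums[3],nums[5] → [7, 6, 8, 6, 9, 10, 7, 6, 8, 8, 6, 7, 8]
j=6: nums[6]=7 ≤ 8 → i=4, swap nums[4],nums[6] → [7, 6, 8, 6, 7, 10, 9, 6, 8, 8, 6, 7, 8]
j=7: nums[7]=6 ≤ 8 → i=5, swap nums[5],nums[7] → [7, 6, 8, 6, 7, 6, 9, 10, 8, 8, 6, 7, 8]
j=8: nums[8]=8 ≤ 8 → i=6, swap nums[6],nums[8] → [7, 6, 8, 6, 7, 6, 8, 10, 9, 8, 6, 7, 8]
j=9: nums[9]=8 ≤ 8 → i=7, swap nums[7],nums[9] → [7, 6, 8, 6, 7, 6, 8, 8, 9, 10, 6, 7, 8]
j=10: nums[10]=6 ≤ 8 → i=8, swap nums[8],nums[10] → [7, 6, 8, 6, 7, 6, 8, 8, 6, 10, 9, 7, 8]
j=11: nums[11]=7 ≤ 8 → i=9, swap nums[9],nums[11] → [7, 6, 8, 6, 7, 6, 8, 8, 6, 7, 9, 10, 8]
final swap nums[10],nums[12] → [7, 6, 8, 6, 7, 6, 8, 8, 6, 7, 8, 10, 9]; return 10
p = 10; k-1 = 11 > 10 ⇒ right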